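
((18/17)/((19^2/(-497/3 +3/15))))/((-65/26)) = 1752/9025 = 0.19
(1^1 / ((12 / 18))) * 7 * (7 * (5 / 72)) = 245 / 48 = 5.10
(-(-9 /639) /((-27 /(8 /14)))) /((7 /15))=-20 /31311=-0.00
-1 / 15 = -0.07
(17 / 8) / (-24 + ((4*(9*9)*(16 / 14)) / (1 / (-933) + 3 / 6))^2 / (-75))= -1061782225 / 3681544212672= -0.00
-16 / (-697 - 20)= 0.02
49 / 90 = 0.54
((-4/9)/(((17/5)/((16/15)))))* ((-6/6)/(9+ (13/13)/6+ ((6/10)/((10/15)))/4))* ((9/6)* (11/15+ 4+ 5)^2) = 5456896/2586465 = 2.11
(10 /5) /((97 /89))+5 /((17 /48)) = 26306 /1649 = 15.95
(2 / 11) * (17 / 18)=17 / 99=0.17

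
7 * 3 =21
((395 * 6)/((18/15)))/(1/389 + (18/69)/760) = 6714723500/9907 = 677775.66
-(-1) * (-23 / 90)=-23 / 90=-0.26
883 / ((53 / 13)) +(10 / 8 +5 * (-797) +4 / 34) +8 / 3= -40700485 / 10812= -3764.38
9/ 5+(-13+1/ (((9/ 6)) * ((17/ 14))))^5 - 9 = -516236942893411/ 1725126255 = -299245.89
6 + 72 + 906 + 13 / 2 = 1981 / 2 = 990.50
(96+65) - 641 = -480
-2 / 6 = -1 / 3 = -0.33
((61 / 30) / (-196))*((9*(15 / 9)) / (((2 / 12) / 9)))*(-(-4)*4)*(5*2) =-65880 / 49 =-1344.49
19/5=3.80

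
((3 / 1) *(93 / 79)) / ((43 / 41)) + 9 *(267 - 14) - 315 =1965.37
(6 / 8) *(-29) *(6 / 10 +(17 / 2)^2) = -126759 / 80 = -1584.49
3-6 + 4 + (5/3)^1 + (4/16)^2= 131/48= 2.73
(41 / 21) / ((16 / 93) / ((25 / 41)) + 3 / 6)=63550 / 25459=2.50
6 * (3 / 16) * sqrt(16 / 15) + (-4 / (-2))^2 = 3 * sqrt(15) / 10 + 4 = 5.16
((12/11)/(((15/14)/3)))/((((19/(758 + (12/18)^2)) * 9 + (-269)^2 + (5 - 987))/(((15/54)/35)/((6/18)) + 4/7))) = 136520/5359580523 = 0.00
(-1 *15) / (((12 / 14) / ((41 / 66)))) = -1435 / 132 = -10.87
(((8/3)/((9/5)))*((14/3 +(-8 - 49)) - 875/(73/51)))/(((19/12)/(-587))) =13649957120/37449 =364494.57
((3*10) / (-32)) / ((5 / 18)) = -27 / 8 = -3.38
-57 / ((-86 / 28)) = 798 / 43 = 18.56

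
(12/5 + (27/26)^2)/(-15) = -3919/16900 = -0.23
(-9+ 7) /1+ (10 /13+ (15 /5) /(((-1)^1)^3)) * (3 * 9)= -809 /13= -62.23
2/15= 0.13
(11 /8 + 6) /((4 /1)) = 59 /32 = 1.84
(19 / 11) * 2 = 38 / 11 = 3.45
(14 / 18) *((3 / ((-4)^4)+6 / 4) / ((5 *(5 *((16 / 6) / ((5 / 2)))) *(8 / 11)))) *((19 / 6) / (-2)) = -62909 / 655360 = -0.10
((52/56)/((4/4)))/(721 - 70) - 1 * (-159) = 1449139/9114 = 159.00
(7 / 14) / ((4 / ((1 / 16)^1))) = 0.01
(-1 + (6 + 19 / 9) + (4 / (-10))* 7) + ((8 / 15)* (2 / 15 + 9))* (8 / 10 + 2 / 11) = 112534 / 12375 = 9.09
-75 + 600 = 525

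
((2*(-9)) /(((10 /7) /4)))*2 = -504 /5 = -100.80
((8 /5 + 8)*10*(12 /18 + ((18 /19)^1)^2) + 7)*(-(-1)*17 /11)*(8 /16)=964495 /7942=121.44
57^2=3249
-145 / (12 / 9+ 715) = -435 / 2149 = -0.20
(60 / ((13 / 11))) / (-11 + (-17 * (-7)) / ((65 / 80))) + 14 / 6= 4769 / 1761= 2.71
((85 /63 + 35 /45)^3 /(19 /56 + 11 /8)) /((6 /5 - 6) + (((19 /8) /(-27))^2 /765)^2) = -350383378284748800 /299623030489747391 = -1.17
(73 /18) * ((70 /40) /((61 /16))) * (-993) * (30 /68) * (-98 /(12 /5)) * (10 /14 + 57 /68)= 51700.23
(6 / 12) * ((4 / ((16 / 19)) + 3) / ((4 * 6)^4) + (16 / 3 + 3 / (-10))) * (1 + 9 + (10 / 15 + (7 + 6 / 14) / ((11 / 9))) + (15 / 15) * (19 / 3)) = 8478559229 / 145981440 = 58.08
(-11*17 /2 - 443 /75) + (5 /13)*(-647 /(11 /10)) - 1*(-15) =-6663023 /21450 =-310.63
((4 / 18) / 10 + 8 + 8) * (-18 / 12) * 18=-2163 / 5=-432.60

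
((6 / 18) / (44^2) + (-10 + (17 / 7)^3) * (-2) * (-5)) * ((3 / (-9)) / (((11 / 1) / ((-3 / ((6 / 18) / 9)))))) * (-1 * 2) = -775196847 / 3652264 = -212.25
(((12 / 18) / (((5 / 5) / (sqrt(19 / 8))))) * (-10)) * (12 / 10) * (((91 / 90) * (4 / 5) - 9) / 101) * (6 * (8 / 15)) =58976 * sqrt(38) / 113625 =3.20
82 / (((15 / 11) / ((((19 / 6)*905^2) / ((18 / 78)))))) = 18247385585 / 27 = 675829095.74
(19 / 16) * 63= 1197 / 16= 74.81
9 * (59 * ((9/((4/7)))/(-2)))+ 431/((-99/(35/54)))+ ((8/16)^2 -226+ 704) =-79253311/21384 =-3706.20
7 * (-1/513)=-7/513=-0.01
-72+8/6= -212/3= -70.67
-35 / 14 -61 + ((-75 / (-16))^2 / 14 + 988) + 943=6698745 / 3584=1869.07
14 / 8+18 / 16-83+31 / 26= -8209 / 104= -78.93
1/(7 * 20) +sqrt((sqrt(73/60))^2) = 1/140 +sqrt(1095)/30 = 1.11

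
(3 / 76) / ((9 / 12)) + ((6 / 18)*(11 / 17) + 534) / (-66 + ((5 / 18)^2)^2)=-17996011313 / 2237676493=-8.04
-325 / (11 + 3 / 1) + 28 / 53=-16833 / 742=-22.69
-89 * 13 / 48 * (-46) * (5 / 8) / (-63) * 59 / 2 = -7850245 / 24192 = -324.50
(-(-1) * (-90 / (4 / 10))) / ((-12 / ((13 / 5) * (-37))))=-7215 / 4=-1803.75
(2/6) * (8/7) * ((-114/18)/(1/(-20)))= 3040/63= 48.25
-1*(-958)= 958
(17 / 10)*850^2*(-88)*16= -1729376000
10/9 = 1.11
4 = 4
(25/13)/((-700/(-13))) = 1/28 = 0.04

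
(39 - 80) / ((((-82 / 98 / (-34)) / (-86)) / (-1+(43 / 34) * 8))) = 1306340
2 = 2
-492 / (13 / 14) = -6888 / 13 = -529.85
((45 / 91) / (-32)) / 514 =-45 / 1496768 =-0.00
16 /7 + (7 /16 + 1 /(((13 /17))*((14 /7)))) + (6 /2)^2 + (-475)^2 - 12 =328510549 /1456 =225625.38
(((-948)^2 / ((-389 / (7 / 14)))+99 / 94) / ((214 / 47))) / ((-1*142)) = 42200577 / 23641864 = 1.78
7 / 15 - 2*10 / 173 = 911 / 2595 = 0.35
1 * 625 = 625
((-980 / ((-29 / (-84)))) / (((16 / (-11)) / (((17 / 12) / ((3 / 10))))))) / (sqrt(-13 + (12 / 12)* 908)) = 320705* sqrt(895) / 31146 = 308.05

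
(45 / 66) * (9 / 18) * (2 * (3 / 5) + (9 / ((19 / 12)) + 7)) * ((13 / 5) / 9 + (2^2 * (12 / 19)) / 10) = 610697 / 238260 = 2.56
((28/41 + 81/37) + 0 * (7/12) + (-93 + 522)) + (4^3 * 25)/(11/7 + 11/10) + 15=296672235/283679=1045.80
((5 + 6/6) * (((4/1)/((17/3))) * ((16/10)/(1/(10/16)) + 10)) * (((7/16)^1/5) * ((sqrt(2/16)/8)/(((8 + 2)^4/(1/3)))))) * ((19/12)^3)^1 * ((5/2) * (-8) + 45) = 528143 * sqrt(2)/1253376000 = 0.00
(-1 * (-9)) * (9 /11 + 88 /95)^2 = 29909961 /1092025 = 27.39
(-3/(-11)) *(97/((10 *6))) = 97/220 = 0.44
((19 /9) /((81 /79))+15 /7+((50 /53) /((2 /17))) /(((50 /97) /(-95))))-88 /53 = -798035741 /540918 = -1475.34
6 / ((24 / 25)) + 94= 401 / 4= 100.25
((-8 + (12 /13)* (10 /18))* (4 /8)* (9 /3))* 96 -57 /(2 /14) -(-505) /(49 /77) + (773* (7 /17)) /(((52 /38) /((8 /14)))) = -851884 /1547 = -550.67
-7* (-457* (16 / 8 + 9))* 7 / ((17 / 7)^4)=591421523 / 83521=7081.11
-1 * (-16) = 16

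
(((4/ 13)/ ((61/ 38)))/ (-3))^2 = 0.00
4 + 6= 10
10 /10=1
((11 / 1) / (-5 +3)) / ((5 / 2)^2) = -22 / 25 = -0.88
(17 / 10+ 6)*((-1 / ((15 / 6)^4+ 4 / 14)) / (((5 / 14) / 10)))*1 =-120736 / 22035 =-5.48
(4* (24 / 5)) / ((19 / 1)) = 96 / 95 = 1.01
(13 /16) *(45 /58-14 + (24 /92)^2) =-5247515 /490912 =-10.69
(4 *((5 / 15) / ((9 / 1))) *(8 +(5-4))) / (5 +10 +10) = 4 / 75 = 0.05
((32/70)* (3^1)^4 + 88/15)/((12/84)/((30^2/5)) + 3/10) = 54048/379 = 142.61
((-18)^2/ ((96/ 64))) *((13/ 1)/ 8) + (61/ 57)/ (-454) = 9083117/ 25878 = 351.00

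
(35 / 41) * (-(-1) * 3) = 105 / 41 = 2.56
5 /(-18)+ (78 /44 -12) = -1040 /99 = -10.51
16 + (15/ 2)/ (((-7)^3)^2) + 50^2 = 592009783/ 235298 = 2516.00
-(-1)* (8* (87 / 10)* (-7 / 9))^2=659344 / 225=2930.42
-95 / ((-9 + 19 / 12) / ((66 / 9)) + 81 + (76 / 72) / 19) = -1.19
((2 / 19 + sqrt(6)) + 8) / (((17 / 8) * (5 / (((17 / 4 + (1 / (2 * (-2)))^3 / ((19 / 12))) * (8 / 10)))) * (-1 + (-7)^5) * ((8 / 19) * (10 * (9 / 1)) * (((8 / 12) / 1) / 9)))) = -0.00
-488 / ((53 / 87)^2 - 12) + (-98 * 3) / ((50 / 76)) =-891006468 / 2200475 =-404.92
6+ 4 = 10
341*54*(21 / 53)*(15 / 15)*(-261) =-1904285.55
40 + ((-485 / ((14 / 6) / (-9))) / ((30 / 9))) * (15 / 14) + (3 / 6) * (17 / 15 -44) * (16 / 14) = 616.81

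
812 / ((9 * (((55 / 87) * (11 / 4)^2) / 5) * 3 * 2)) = 188384 / 11979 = 15.73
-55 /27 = -2.04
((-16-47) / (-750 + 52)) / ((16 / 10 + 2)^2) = 175 / 25128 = 0.01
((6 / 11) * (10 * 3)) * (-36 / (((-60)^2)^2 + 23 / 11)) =-6480 / 142560023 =-0.00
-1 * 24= -24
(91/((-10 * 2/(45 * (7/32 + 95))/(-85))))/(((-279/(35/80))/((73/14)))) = -1720503785/126976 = -13549.83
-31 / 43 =-0.72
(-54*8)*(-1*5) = 2160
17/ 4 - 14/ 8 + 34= 36.50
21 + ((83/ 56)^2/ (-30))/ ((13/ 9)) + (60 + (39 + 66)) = 75807813/ 407680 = 185.95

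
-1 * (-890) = 890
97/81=1.20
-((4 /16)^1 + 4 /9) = -25 /36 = -0.69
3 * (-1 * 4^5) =-3072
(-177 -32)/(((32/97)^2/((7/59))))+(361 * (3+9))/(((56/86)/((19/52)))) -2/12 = 2202.79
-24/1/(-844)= 6/211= 0.03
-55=-55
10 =10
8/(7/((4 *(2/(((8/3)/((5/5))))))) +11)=3/5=0.60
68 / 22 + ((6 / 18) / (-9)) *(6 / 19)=5792 / 1881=3.08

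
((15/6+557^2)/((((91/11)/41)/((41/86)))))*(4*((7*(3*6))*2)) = 31773381156/43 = 738915840.84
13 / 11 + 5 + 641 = 7119 / 11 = 647.18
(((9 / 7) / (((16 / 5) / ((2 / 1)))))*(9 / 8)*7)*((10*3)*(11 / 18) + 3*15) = 12825 / 32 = 400.78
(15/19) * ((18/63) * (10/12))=25/133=0.19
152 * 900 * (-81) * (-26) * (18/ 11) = 5185814400/ 11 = 471437672.73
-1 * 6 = -6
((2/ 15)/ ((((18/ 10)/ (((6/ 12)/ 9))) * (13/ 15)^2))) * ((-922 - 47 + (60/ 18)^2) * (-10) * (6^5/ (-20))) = -3448400/ 169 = -20404.73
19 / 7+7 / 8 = 201 / 56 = 3.59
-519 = -519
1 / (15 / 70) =14 / 3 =4.67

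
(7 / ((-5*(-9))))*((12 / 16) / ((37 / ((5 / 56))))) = 1 / 3552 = 0.00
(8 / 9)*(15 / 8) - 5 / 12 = 5 / 4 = 1.25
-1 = -1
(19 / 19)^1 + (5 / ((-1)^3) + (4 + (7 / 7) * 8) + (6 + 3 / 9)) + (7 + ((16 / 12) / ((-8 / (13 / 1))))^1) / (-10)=277 / 20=13.85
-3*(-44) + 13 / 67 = 8857 / 67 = 132.19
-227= -227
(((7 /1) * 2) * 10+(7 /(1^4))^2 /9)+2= 1327 /9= 147.44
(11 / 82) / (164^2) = 11 / 2205472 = 0.00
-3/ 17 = -0.18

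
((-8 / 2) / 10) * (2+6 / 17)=-16 / 17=-0.94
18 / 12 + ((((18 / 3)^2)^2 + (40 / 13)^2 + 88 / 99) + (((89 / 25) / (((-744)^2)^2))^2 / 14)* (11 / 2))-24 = 356471381539741205239022238085139 / 277656751134208924393144320000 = 1283.86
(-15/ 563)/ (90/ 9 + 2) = -5/ 2252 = -0.00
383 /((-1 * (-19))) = 383 /19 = 20.16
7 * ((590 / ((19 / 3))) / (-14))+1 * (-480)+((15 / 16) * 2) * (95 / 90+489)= 357755 / 912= 392.28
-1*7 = -7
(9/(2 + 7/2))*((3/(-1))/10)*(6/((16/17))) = -1377/440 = -3.13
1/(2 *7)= 0.07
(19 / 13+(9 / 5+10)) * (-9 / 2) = -3879 / 65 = -59.68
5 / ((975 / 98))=98 / 195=0.50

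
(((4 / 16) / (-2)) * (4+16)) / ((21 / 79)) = -9.40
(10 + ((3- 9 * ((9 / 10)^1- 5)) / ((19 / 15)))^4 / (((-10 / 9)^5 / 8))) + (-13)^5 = -1004453194089 / 200000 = -5022265.97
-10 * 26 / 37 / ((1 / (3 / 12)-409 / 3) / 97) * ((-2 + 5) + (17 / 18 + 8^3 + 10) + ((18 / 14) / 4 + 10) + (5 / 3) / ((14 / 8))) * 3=853564595 / 102823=8301.30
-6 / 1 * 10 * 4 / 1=-240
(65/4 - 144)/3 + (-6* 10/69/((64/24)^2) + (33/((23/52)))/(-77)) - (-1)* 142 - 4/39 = 9867863/100464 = 98.22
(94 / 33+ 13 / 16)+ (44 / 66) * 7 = 4397 / 528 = 8.33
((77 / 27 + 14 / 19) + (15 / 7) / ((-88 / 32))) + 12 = 584989 / 39501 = 14.81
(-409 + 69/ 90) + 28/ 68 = -207989/ 510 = -407.82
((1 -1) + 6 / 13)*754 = 348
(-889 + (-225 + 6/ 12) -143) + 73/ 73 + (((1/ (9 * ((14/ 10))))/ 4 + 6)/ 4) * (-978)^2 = 40270019/ 28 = 1438214.96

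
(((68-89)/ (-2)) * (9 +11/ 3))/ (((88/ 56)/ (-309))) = -26152.64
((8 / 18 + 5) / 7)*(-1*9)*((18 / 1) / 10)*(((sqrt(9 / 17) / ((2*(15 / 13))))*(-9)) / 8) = 7371*sqrt(17) / 6800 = 4.47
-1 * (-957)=957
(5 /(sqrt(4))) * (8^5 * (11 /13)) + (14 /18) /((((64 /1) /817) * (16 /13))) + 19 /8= 8305972975 /119808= 69327.37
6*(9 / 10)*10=54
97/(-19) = -97/19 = -5.11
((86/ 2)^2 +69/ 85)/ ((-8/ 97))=-7625849/ 340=-22428.97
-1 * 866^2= -749956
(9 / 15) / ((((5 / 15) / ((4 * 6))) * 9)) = 24 / 5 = 4.80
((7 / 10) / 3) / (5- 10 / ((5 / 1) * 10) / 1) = 7 / 144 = 0.05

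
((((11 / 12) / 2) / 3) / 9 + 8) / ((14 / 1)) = 5195 / 9072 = 0.57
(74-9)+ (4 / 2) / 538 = 17486 / 269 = 65.00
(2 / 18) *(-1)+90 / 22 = 394 / 99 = 3.98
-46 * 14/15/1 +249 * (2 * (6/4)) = 10561/15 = 704.07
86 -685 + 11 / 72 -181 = -56149 / 72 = -779.85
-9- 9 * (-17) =144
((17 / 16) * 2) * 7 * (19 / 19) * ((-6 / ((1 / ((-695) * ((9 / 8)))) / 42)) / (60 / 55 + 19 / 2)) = 276733.41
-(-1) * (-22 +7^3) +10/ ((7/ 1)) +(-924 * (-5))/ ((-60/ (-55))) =31902/ 7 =4557.43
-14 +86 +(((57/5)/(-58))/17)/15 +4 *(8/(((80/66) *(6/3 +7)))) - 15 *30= -27736237/73950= -375.07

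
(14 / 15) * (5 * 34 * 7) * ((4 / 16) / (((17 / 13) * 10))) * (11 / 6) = 38.93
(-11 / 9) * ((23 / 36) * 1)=-253 / 324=-0.78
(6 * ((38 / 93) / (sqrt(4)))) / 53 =38 / 1643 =0.02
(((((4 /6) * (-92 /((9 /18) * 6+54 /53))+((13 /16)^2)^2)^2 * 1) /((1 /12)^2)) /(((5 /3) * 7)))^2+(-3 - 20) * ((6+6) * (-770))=3119836586908456962025420317247249 /411998533496848487389593600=7572445.85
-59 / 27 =-2.19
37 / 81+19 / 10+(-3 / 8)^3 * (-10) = 299027 / 103680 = 2.88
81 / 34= 2.38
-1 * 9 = -9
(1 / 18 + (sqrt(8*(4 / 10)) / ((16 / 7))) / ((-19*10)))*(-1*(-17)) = 17 / 18 - 119*sqrt(5) / 3800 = 0.87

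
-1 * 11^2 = -121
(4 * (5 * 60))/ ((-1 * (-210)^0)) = -1200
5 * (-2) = -10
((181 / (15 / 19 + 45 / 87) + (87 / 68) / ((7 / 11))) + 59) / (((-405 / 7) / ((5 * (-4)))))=17095369 / 247860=68.97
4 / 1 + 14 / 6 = 19 / 3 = 6.33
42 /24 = 7 /4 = 1.75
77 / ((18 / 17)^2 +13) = 289 / 53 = 5.45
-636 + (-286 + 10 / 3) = -2756 / 3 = -918.67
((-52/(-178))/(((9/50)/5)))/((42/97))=315250/16821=18.74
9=9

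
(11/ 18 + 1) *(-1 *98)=-1421/ 9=-157.89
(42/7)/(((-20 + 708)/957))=2871/344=8.35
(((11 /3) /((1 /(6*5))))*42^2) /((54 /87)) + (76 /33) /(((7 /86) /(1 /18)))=649940248 /2079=312621.57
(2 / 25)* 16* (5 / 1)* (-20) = -128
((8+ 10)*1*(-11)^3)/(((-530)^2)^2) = -11979/39452405000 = -0.00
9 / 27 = 1 / 3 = 0.33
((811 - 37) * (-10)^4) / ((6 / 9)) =11610000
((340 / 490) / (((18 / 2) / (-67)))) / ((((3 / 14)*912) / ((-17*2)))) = 19363 / 21546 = 0.90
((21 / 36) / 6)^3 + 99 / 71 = 36975905 / 26500608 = 1.40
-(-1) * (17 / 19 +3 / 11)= 244 / 209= 1.17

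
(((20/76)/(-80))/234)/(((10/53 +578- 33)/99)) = -583/228386080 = -0.00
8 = 8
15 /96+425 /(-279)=-12205 /8928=-1.37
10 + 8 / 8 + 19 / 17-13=-15 / 17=-0.88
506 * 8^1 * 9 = 36432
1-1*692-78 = -769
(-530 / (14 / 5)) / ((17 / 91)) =-17225 / 17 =-1013.24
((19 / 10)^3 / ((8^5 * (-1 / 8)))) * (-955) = 1310069 / 819200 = 1.60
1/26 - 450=-11699/26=-449.96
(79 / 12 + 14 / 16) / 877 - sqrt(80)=179 / 21048 - 4 * sqrt(5)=-8.94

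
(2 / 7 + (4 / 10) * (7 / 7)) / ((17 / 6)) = 144 / 595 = 0.24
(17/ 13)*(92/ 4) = 391/ 13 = 30.08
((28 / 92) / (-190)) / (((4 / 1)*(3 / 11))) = -77 / 52440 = -0.00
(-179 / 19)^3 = -5735339 / 6859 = -836.18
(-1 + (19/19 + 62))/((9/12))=248/3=82.67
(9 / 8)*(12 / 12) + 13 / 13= 17 / 8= 2.12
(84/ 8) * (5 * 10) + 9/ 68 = 35709/ 68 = 525.13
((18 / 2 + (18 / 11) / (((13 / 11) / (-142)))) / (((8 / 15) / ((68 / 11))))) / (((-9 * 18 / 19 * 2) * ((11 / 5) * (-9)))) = -6.44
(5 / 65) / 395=1 / 5135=0.00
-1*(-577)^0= -1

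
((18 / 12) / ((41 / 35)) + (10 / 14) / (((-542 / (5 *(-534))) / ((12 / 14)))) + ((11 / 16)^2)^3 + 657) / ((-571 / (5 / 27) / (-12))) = 30206799398609035 / 11735125809168384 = 2.57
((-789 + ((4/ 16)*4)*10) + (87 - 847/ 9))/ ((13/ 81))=-63675/ 13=-4898.08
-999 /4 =-249.75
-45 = -45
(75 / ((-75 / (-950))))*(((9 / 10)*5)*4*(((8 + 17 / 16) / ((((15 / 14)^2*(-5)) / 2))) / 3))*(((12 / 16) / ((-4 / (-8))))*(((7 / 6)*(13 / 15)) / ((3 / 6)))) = -2456909 / 45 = -54597.98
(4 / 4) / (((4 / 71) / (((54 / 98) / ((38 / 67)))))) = 128439 / 7448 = 17.24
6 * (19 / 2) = 57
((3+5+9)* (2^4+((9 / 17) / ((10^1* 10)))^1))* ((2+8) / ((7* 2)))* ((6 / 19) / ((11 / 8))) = 46644 / 1045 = 44.64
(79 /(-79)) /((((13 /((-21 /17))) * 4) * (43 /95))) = 1995 /38012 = 0.05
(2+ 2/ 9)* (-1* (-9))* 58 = 1160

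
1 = 1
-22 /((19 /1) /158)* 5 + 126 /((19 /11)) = -15994 /19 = -841.79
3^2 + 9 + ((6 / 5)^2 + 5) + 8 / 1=32.44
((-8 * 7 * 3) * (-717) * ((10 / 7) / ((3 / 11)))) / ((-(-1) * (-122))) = -315480 / 61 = -5171.80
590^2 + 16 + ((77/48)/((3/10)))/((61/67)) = 1528951267/4392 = 348121.87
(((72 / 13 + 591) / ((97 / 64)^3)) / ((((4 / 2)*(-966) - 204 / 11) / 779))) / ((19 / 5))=-95505203200 / 5303542803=-18.01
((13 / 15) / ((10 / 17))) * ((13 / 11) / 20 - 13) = -209729 / 11000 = -19.07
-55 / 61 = -0.90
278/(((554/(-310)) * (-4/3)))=64635/554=116.67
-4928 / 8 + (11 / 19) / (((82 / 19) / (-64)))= -25608 / 41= -624.59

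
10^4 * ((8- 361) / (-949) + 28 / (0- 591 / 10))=-570970000 / 560859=-1018.03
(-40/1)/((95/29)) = -232/19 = -12.21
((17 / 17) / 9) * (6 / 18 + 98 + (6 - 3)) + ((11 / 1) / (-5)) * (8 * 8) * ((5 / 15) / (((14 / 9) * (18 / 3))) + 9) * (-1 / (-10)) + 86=-141578 / 4725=-29.96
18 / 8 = 9 / 4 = 2.25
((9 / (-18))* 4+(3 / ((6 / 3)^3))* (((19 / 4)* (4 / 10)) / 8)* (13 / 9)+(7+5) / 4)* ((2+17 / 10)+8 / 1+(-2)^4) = 600259 / 19200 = 31.26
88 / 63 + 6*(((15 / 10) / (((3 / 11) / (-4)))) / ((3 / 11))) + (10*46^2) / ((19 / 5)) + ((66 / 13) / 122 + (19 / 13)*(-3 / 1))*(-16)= 4893524620 / 949221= 5155.31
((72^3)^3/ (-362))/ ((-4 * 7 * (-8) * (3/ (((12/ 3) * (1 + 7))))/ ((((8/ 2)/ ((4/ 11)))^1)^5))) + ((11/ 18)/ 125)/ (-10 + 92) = -257514100161641346760690063/ 233761500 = -1101610402746565823.55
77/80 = 0.96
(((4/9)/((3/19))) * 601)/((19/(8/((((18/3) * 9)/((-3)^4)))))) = 9616/9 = 1068.44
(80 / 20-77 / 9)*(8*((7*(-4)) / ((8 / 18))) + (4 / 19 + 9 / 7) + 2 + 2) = 2718341 / 1197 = 2270.96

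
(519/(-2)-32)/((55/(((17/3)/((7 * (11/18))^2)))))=-48654/29645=-1.64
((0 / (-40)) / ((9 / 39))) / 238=0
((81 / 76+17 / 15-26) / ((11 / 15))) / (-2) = 27133 / 1672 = 16.23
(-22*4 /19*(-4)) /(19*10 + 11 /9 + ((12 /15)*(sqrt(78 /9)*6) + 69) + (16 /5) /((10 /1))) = 105519600 /1479594809- 648000*sqrt(78) /1479594809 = 0.07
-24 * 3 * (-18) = 1296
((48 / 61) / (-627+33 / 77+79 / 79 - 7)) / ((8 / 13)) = -91 / 45018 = -0.00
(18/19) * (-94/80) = -423/380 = -1.11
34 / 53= 0.64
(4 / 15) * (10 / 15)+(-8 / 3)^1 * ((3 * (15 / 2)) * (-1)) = 2708 / 45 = 60.18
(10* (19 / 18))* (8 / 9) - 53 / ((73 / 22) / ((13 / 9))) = -80942 / 5913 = -13.69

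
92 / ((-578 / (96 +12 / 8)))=-4485 / 289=-15.52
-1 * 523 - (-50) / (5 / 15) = -373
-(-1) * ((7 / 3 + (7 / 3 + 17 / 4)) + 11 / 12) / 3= 59 / 18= 3.28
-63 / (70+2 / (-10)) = -315 / 349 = -0.90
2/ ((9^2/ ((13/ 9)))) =26/ 729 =0.04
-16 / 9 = -1.78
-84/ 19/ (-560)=3/ 380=0.01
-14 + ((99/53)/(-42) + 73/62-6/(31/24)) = -201408/11501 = -17.51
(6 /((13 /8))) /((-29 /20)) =-960 /377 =-2.55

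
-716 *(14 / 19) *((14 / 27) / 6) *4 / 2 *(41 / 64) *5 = -1798055 / 6156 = -292.08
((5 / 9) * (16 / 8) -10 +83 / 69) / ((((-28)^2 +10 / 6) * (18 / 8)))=-6364 / 1463697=-0.00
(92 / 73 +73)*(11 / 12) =19877 / 292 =68.07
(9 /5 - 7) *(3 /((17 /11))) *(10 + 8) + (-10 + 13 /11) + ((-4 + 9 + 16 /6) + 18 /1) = -462392 /2805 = -164.85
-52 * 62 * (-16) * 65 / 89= 3352960 / 89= 37673.71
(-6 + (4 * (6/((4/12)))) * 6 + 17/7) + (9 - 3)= 3041/7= 434.43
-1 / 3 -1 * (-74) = 221 / 3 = 73.67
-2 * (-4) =8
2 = 2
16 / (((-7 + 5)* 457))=-8 / 457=-0.02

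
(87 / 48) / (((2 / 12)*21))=29 / 56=0.52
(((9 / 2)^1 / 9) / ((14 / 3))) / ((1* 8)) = 3 / 224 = 0.01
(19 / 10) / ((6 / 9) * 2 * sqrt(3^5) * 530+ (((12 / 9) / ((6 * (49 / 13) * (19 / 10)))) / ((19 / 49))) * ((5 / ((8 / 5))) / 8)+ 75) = -77048683416 / 65582009709382435+ 32655031317504 * sqrt(3) / 327910048546912175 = 0.00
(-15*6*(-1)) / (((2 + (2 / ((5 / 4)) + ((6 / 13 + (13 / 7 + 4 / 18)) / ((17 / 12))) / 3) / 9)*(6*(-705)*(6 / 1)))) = -208845 / 132170956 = -0.00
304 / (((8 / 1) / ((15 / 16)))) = 285 / 8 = 35.62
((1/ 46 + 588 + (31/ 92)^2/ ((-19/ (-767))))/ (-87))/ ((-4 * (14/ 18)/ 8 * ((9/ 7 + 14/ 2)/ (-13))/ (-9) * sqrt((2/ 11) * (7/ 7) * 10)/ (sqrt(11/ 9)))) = 122651603217 * sqrt(5)/ 1352462560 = 202.78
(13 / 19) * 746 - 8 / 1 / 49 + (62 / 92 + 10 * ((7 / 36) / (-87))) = 8566099804 / 16766379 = 510.91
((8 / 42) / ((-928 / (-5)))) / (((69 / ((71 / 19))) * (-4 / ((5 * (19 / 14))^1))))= -0.00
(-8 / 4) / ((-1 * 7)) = 2 / 7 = 0.29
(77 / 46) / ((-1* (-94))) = 0.02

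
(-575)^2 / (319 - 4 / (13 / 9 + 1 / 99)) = 11500 / 11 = 1045.45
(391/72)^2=152881/5184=29.49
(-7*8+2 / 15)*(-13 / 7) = 10894 / 105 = 103.75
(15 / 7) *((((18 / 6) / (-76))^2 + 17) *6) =4419045 / 20216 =218.59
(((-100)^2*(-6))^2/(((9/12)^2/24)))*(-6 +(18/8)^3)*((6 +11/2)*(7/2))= 33327000000000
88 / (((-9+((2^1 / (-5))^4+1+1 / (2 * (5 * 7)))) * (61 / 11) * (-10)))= 847000 / 4248711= 0.20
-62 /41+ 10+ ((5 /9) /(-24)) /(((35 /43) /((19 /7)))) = 3649735 /433944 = 8.41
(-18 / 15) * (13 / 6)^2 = -169 / 30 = -5.63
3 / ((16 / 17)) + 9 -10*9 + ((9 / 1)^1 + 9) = -957 / 16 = -59.81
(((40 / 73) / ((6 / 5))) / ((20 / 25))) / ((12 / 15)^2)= 0.89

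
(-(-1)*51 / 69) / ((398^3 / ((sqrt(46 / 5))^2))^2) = 391 / 24841536239520400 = 0.00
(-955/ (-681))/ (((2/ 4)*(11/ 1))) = 1910/ 7491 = 0.25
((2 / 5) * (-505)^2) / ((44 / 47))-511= 2385993 / 22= 108454.23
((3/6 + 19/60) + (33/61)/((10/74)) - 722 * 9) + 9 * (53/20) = -5919437/915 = -6469.33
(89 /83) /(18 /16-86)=-712 /56357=-0.01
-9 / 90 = -1 / 10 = -0.10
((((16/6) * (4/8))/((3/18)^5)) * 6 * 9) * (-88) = -49268736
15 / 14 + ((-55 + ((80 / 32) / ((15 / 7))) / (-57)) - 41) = -113654 / 1197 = -94.95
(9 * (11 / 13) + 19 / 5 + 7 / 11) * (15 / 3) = 8617 / 143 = 60.26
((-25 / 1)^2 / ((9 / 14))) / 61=8750 / 549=15.94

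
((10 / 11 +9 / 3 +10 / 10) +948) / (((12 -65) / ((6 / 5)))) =-62892 / 2915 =-21.58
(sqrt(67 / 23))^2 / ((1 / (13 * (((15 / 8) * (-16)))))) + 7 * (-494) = -105664 / 23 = -4594.09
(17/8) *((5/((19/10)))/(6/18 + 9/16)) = 5100/817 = 6.24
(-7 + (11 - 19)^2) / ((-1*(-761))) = 57 / 761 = 0.07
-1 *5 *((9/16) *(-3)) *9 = 1215/16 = 75.94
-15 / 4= -3.75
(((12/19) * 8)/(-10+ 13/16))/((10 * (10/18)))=-0.10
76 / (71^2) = 76 / 5041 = 0.02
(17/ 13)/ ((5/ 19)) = 323/ 65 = 4.97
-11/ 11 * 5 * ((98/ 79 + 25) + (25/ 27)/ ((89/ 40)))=-133.28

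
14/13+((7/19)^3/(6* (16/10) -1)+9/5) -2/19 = 53246704/19170905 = 2.78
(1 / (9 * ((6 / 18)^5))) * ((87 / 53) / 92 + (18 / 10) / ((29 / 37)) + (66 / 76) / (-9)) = 804436209 / 13433380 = 59.88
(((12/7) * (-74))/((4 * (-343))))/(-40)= -111/48020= -0.00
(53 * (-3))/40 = -159/40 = -3.98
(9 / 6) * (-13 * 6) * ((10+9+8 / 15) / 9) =-3809 / 15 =-253.93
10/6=1.67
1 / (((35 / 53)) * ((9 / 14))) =106 / 45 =2.36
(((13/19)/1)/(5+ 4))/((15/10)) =26/513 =0.05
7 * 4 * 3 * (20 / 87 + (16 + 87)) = 251468 / 29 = 8671.31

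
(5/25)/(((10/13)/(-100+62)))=-247/25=-9.88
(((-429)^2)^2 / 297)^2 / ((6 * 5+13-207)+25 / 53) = -76591186786750493 / 963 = -79533942665369.15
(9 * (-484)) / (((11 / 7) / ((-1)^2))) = -2772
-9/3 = -3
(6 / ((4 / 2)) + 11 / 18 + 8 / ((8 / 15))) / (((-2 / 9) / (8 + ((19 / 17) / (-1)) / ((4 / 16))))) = -5025 / 17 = -295.59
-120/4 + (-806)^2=649606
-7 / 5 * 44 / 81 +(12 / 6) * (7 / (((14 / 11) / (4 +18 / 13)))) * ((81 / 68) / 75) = 0.18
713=713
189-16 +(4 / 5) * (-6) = 841 / 5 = 168.20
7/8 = 0.88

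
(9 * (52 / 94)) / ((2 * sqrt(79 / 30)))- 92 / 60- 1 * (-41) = 117 * sqrt(2370) / 3713+592 / 15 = 41.00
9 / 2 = 4.50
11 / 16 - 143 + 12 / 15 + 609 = 37399 / 80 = 467.49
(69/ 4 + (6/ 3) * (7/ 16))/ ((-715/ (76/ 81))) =-551/ 23166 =-0.02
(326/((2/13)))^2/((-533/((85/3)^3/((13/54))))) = -32633374250/41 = -795935957.32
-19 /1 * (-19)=361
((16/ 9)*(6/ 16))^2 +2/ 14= 37/ 63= 0.59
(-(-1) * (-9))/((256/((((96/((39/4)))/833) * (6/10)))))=-27/108290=-0.00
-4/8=-1/2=-0.50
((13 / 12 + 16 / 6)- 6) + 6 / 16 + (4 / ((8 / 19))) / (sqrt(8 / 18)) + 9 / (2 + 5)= 765 / 56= 13.66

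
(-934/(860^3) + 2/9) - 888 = -2541043724203/2862252000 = -887.78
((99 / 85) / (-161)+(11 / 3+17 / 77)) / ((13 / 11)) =1752323 / 533715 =3.28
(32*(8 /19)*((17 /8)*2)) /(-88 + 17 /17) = -1088 /1653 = -0.66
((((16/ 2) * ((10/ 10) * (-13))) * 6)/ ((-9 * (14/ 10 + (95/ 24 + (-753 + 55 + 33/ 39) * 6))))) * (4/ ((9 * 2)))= -216320/ 58653009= -0.00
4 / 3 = 1.33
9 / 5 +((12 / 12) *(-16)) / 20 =1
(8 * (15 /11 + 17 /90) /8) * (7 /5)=10759 /4950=2.17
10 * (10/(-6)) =-50/3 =-16.67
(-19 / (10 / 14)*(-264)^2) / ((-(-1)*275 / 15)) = -2528064 / 25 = -101122.56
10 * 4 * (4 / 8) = 20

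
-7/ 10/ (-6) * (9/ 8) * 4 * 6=63/ 20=3.15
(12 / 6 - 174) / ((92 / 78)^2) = -65403 / 529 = -123.64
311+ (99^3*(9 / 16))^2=76259892181097 / 256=297890203832.41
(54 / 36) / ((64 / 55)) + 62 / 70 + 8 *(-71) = -565.83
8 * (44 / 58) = 176 / 29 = 6.07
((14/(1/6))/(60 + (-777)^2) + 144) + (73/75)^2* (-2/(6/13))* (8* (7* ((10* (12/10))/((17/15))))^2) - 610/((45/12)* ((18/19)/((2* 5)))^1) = -181990.48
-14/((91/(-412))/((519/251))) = 427656/3263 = 131.06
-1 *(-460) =460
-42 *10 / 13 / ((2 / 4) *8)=-105 / 13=-8.08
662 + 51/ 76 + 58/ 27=1364209/ 2052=664.82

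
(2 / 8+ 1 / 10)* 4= 7 / 5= 1.40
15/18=5/6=0.83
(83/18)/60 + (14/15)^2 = 5119/5400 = 0.95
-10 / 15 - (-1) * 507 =1519 / 3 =506.33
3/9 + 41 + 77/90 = 3797/90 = 42.19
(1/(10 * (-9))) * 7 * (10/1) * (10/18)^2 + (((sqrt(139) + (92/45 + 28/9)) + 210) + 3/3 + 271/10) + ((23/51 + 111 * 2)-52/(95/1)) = sqrt(139) + 1094731087/2354670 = 476.71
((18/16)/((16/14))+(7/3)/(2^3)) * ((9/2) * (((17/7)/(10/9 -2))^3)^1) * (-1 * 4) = 468.43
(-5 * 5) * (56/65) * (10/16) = -175/13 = -13.46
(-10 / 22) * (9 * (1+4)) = -225 / 11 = -20.45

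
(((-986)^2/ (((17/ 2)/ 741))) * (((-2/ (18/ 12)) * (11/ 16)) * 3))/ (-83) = 2808068.60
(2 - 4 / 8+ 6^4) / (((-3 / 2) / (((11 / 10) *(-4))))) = 3806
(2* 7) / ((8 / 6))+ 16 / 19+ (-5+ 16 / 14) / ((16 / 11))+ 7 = 33389 / 2128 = 15.69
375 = 375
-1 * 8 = -8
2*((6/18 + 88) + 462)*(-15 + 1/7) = -343408/21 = -16352.76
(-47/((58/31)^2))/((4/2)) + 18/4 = -14891/6728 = -2.21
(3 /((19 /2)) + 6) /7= 120 /133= 0.90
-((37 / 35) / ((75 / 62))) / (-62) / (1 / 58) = 2146 / 2625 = 0.82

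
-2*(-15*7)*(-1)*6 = -1260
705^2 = 497025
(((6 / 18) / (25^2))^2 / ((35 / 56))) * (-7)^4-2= -35137042 / 17578125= -2.00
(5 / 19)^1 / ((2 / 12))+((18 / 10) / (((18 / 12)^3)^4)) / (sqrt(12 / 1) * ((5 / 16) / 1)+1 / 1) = 32768 * sqrt(3) / 649539+92450114 / 61706205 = 1.59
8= 8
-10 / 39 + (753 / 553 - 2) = -19297 / 21567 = -0.89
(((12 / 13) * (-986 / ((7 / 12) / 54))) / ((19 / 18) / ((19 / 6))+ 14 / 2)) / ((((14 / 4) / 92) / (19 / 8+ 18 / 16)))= -1058064768 / 1001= -1057007.76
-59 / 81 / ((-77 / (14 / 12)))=59 / 5346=0.01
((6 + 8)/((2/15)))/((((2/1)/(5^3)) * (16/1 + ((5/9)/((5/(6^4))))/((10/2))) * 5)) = 1875/64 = 29.30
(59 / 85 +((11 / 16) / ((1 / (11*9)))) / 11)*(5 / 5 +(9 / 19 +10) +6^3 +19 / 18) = 731471363 / 465120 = 1572.65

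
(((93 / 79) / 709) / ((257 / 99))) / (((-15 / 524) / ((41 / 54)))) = -3663022 / 215922405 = -0.02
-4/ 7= -0.57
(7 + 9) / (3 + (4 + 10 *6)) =0.24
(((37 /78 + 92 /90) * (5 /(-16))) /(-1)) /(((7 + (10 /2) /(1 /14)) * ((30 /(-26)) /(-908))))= 4.78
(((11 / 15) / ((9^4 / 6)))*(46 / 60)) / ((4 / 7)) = 0.00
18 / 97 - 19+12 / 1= -661 / 97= -6.81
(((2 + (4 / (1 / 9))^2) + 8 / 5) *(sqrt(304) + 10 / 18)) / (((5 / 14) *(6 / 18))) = 30324 / 5 + 1091664 *sqrt(19) / 25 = 196402.92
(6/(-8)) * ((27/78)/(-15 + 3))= 9/416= 0.02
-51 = -51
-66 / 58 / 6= -11 / 58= -0.19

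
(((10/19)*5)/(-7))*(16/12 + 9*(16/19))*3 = -25400/2527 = -10.05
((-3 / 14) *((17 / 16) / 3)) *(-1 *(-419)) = -31.80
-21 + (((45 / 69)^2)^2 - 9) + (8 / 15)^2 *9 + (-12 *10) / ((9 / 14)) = -4489889903 / 20988075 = -213.93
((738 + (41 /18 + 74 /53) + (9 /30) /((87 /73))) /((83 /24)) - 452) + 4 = -446754776 /1913565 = -233.47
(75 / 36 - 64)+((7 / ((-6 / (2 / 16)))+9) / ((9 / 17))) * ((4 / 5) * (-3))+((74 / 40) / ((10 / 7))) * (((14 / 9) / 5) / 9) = -4131437 / 40500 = -102.01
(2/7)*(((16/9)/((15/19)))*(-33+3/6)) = -3952/189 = -20.91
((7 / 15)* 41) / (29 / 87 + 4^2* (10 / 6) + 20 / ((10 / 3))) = 287 / 495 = 0.58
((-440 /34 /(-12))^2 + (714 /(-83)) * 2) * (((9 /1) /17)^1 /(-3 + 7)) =-3463153 /1631116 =-2.12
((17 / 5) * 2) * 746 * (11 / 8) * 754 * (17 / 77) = 40639469 / 35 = 1161127.69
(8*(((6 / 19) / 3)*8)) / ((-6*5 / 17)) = -3.82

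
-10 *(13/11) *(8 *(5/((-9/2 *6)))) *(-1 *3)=-52.53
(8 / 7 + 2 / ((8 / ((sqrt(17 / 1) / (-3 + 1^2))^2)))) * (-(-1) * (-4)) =-247 / 28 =-8.82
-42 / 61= -0.69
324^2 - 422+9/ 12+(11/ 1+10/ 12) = 1254799/ 12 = 104566.58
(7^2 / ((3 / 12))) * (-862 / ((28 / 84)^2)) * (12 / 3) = -6082272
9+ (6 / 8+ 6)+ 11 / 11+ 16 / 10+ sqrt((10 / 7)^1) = sqrt(70) / 7+ 367 / 20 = 19.55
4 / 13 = 0.31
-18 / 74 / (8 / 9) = -81 / 296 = -0.27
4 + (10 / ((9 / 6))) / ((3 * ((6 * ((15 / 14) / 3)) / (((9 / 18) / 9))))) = 986 / 243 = 4.06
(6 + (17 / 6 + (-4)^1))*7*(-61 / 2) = -12383 / 12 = -1031.92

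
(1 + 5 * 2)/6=11/6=1.83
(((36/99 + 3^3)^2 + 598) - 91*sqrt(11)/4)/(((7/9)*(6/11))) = 488877/154 - 429*sqrt(11)/8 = 2996.67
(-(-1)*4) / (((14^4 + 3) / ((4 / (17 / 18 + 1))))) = 288 / 1344665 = 0.00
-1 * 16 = -16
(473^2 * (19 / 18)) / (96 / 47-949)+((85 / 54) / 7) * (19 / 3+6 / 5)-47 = -7436702975 / 25235469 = -294.69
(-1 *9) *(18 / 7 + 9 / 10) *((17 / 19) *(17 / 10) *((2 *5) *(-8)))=2528172 / 665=3801.76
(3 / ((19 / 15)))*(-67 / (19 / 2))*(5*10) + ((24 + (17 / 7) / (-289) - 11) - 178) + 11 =-42494547 / 42959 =-989.19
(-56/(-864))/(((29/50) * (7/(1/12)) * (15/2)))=5/28188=0.00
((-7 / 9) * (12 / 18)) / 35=-2 / 135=-0.01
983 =983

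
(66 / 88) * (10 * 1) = 15 / 2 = 7.50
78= 78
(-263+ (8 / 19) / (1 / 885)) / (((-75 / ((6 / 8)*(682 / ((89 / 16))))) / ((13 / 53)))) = -32.97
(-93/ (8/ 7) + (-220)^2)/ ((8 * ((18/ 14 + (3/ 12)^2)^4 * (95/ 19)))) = 950378648576/ 2599428005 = 365.61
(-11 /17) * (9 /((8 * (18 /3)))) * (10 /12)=-0.10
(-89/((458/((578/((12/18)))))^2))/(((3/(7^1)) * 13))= -156100749/2726932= -57.24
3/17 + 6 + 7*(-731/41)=-82684/697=-118.63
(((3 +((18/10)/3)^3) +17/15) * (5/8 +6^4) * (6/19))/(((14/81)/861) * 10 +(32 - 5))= 168557650569/2555699500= 65.95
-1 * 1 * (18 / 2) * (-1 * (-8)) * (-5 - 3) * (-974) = -561024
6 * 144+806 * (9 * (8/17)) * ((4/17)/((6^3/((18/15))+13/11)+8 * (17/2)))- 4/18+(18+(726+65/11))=1616.91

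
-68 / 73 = -0.93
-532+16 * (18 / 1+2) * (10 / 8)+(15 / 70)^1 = -1845 / 14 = -131.79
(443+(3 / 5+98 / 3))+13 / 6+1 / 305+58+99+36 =1228729 / 1830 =671.44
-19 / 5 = -3.80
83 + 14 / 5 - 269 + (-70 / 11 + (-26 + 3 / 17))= -201387 / 935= -215.39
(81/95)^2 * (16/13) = 104976/117325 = 0.89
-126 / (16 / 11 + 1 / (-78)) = -108108 / 1237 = -87.40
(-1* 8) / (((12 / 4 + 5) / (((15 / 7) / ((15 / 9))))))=-9 / 7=-1.29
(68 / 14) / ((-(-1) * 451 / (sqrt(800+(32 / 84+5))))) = 34 * sqrt(355173) / 66297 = 0.31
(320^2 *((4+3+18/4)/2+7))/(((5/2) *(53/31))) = 16189440/53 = 305461.13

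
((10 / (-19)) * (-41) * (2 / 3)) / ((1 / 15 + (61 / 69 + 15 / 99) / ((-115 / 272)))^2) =2082436801500 / 821802605851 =2.53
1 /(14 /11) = 11 /14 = 0.79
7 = 7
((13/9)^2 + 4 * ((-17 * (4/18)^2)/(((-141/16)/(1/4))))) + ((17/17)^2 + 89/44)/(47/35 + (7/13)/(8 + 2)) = 1387870969/319354002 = 4.35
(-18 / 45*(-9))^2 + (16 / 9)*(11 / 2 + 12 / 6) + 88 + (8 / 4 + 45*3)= 18847 / 75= 251.29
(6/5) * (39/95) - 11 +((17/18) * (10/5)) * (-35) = -327544/4275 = -76.62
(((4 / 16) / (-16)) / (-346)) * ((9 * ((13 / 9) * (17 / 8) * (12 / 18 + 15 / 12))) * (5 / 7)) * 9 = 76245 / 4960256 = 0.02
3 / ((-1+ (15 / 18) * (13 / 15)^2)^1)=-810 / 101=-8.02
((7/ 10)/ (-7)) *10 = -1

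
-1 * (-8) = 8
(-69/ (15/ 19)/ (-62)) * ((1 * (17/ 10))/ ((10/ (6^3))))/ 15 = 66861/ 19375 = 3.45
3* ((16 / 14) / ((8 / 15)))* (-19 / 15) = -57 / 7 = -8.14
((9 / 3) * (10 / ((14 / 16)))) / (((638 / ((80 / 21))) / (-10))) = -32000 / 15631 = -2.05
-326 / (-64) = 163 / 32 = 5.09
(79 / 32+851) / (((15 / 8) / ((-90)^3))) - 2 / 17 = -5641087052 / 17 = -331828650.12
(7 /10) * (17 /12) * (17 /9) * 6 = 2023 /180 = 11.24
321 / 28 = 11.46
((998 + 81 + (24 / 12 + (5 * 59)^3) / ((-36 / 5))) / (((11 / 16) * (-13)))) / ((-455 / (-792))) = 586619616 / 845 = 694224.40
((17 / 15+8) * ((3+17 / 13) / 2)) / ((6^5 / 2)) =959 / 189540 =0.01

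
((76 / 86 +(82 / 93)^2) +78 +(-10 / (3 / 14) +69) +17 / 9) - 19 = 10522907 / 123969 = 84.88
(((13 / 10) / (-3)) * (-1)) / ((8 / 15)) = 13 / 16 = 0.81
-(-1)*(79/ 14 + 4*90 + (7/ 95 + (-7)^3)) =30213/ 1330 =22.72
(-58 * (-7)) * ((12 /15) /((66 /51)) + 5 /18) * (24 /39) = 1440488 /6435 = 223.85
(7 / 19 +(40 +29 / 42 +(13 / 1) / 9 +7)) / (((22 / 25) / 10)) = 14813875 / 26334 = 562.54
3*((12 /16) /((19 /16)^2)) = 576 /361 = 1.60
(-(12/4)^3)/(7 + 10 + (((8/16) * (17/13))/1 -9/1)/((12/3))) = -936/517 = -1.81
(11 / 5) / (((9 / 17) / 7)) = 1309 / 45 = 29.09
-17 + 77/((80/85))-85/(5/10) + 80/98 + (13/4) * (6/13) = -102.87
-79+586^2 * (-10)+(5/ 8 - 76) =-27472915/ 8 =-3434114.38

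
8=8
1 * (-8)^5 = -32768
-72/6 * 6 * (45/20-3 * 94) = 20142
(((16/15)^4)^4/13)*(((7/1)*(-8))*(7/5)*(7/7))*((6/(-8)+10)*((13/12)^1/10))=-8360986751408854269952/492630626678466796875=-16.97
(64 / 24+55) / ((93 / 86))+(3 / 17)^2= 4302253 / 80631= 53.36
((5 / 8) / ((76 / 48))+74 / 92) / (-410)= -0.00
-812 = -812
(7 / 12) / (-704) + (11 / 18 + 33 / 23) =1192093 / 582912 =2.05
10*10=100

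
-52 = -52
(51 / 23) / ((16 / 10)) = 255 / 184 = 1.39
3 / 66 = 1 / 22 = 0.05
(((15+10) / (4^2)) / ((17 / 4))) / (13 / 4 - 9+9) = 25 / 221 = 0.11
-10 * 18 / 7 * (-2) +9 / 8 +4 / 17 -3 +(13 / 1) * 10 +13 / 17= 10111 / 56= 180.55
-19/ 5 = -3.80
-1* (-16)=16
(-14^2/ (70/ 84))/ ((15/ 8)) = -125.44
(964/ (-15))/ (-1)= 964/ 15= 64.27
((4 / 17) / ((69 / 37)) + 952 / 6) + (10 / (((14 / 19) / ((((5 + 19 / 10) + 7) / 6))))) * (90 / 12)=8640083 / 21896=394.60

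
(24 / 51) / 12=2 / 51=0.04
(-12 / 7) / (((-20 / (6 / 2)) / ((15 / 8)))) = 27 / 56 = 0.48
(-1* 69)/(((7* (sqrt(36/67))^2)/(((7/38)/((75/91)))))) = -140231/34200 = -4.10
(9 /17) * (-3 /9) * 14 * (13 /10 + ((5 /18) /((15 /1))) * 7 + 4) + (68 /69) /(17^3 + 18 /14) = -405958651 /30263400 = -13.41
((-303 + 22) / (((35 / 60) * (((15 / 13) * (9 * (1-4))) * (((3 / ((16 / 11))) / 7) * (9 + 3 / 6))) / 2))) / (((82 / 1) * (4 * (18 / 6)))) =116896 / 10411335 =0.01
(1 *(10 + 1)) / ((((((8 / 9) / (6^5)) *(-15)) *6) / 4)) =-21384 / 5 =-4276.80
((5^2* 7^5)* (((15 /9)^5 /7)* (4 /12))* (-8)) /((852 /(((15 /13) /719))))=-1875781250 /483791373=-3.88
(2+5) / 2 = 7 / 2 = 3.50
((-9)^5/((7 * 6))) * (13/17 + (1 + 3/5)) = -3956283/1190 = -3324.61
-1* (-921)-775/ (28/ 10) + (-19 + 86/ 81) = 710197/ 1134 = 626.28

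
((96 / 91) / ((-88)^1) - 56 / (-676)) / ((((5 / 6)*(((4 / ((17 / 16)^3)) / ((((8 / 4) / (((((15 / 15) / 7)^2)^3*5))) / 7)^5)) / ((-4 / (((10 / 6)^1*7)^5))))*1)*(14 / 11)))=-2688685085519886923311653 / 528125000000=-5091001345363.10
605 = 605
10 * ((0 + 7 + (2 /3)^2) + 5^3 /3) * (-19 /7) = -83980 /63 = -1333.02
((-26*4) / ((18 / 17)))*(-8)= 785.78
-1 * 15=-15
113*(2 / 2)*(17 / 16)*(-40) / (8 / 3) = -28815 / 16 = -1800.94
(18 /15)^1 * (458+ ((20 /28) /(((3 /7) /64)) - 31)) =3202 /5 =640.40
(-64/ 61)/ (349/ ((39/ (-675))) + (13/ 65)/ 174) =723840/ 4167320957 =0.00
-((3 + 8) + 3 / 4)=-47 / 4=-11.75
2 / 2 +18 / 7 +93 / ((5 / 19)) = 356.97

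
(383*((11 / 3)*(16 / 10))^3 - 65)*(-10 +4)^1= -521568802 / 1125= -463616.71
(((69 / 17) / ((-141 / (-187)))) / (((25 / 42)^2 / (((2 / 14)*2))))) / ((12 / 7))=74382 / 29375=2.53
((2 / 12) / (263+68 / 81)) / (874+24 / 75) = 225 / 311418212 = 0.00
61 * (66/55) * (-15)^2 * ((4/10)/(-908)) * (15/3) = -8235/227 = -36.28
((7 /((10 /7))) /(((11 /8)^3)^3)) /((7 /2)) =939524096 /11789738455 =0.08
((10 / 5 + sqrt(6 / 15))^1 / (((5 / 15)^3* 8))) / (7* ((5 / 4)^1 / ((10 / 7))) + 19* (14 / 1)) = 0.03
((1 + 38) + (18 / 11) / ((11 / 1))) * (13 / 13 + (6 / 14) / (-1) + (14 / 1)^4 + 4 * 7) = 1274783544 / 847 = 1505057.31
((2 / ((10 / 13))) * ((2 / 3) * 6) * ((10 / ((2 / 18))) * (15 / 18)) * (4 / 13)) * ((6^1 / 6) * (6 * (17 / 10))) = 2448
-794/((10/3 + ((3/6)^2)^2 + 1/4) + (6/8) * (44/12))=-38112/307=-124.14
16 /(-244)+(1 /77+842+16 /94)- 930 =-19400825 /220759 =-87.88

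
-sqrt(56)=-2*sqrt(14)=-7.48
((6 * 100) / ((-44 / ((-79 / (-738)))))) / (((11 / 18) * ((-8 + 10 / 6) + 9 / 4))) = 142200 / 243089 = 0.58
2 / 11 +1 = 13 / 11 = 1.18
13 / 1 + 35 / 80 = 215 / 16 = 13.44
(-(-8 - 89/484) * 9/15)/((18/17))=67337/14520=4.64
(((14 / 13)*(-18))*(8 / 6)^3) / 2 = -896 / 39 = -22.97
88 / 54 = 44 / 27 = 1.63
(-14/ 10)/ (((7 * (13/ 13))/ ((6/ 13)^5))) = -7776/ 1856465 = -0.00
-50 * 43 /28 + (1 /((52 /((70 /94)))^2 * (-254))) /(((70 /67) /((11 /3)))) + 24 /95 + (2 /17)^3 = -2276123183034047419 /29741014559081280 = -76.53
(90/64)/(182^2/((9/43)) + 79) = 405/45601376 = 0.00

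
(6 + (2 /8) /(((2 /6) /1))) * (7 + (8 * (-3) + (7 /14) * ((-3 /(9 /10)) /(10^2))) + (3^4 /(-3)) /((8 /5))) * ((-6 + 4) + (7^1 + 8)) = -475839 /160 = -2973.99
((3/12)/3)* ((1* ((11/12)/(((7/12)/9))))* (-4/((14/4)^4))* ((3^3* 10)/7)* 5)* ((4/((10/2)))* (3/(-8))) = 213840/117649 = 1.82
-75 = -75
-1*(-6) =6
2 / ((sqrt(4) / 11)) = 11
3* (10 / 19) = 30 / 19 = 1.58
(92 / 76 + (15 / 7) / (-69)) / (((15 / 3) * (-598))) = -0.00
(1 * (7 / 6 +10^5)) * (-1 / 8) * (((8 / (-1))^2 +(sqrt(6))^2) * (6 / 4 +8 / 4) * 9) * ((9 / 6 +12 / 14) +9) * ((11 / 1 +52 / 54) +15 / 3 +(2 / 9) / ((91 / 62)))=-3343014001375 / 624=-5357394232.97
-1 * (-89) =89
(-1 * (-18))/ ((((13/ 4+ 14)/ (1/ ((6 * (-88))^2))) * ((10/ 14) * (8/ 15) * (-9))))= -0.00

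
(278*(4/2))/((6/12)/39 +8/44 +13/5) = 198.95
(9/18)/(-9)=-1/18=-0.06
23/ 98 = 0.23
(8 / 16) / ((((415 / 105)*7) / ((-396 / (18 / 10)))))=-330 / 83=-3.98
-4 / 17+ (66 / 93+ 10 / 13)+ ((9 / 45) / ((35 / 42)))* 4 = 377424 / 171275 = 2.20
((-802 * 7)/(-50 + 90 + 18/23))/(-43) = 9223/2881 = 3.20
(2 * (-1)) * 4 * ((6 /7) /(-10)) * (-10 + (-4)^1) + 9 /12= -177 /20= -8.85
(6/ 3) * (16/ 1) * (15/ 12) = 40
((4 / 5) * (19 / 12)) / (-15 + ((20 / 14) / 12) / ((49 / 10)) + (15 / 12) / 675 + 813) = 234612 / 147810403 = 0.00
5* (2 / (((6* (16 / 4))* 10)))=1 / 24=0.04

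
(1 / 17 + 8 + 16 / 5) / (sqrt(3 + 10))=957* sqrt(13) / 1105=3.12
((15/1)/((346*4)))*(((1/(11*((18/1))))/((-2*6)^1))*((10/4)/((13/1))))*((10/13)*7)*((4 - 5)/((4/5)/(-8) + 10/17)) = 74375/7687693728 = 0.00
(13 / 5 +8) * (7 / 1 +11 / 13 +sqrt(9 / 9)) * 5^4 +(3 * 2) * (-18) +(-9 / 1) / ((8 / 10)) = 3041299 / 52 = 58486.52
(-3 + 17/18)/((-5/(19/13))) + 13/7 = 20131/8190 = 2.46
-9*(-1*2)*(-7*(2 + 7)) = -1134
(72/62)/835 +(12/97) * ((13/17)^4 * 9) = 0.38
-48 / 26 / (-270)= 4 / 585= 0.01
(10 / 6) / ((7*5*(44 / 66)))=1 / 14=0.07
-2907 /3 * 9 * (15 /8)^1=-130815 /8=-16351.88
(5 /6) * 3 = 5 /2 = 2.50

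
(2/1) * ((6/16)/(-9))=-1/12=-0.08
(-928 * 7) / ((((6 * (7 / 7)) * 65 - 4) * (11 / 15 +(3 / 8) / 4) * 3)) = -519680 / 76621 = -6.78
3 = 3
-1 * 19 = -19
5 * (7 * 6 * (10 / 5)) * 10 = 4200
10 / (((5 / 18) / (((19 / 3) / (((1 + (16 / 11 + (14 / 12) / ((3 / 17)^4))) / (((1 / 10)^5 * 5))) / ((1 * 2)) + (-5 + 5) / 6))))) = 152361 / 8055298750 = 0.00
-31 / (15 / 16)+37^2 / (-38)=-39383 / 570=-69.09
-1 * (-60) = 60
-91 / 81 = -1.12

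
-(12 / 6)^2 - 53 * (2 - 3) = 49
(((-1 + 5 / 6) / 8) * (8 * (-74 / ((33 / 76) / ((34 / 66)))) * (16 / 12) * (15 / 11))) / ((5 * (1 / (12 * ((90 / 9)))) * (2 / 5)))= 19121600 / 11979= 1596.26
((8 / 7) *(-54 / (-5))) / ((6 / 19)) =39.09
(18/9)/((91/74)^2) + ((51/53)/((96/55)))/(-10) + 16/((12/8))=1005654775/84267456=11.93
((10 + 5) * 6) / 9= 10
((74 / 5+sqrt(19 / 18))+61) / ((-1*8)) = -379 / 40 - sqrt(38) / 48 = -9.60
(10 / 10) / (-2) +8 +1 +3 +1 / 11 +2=299 / 22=13.59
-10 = -10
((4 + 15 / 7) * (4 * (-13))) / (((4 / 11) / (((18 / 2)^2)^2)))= -40343589 / 7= -5763369.86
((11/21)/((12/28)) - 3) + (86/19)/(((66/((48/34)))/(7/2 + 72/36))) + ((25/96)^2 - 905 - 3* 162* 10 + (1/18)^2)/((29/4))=-154689582037/194234112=-796.41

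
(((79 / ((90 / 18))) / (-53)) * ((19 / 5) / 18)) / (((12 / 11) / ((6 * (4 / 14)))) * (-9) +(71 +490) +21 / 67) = -1106237 / 9765787950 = -0.00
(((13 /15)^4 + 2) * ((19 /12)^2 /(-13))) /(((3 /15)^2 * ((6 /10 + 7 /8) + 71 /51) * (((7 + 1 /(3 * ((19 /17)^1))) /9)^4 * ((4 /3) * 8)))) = -0.93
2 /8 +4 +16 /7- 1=155 /28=5.54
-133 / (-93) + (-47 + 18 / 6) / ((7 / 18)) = -72725 / 651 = -111.71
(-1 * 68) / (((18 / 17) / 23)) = -13294 / 9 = -1477.11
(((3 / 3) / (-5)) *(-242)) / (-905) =-242 / 4525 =-0.05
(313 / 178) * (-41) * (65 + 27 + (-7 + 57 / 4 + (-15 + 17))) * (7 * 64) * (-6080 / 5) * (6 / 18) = 117973255680 / 89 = 1325542198.65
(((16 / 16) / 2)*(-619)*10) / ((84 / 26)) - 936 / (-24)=-38597 / 42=-918.98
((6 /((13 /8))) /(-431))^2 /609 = 0.00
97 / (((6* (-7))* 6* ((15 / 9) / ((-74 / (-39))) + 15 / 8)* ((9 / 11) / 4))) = -315832 / 462105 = -0.68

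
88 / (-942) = -44 / 471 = -0.09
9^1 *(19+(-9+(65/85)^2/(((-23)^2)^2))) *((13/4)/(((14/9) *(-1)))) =-851603913927/4528946744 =-188.04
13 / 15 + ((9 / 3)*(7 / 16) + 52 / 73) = 50659 / 17520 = 2.89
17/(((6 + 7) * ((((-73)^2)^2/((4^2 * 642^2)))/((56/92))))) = 1569520512/8491074059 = 0.18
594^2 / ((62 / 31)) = 176418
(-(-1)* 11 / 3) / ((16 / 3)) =11 / 16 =0.69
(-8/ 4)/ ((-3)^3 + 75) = -1/ 24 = -0.04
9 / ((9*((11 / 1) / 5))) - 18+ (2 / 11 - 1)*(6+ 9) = -328 / 11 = -29.82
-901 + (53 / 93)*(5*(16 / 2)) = -81673 / 93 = -878.20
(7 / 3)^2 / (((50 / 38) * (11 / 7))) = 2.63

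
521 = 521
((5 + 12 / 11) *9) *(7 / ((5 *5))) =4221 / 275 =15.35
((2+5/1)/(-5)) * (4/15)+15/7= 929/525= 1.77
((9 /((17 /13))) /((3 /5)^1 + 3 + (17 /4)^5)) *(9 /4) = 0.01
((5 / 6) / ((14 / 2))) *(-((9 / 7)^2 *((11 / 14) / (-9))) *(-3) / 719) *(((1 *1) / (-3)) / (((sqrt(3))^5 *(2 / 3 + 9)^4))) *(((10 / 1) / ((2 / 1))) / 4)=2475 *sqrt(3) / 19535882058224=0.00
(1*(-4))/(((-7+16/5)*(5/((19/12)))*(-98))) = -1/294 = -0.00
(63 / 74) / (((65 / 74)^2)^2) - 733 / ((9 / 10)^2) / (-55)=284436601292 / 15904906875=17.88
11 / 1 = 11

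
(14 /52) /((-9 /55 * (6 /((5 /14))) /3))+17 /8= 1.83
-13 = -13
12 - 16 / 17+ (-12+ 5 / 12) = -107 / 204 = -0.52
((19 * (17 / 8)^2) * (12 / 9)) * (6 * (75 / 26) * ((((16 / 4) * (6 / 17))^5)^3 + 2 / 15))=349471.98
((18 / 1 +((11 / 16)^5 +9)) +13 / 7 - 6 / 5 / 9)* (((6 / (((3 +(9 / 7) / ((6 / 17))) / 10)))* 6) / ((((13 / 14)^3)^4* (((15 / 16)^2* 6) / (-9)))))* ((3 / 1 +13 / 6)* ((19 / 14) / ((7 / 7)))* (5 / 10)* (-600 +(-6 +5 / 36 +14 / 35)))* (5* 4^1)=13017815037099188889336281 / 47178622373024025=275926137.35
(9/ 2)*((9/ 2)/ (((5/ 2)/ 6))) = 243/ 5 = 48.60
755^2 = 570025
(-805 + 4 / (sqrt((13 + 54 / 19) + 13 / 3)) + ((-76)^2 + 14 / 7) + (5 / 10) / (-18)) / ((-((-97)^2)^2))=-179027 / 3187054116- 2 * sqrt(2622) / 10180867315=-0.00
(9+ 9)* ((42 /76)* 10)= 1890 /19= 99.47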